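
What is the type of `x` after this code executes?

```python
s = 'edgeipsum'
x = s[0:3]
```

Slicing a str returns str

str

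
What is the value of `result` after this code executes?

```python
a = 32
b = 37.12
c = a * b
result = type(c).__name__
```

a is int; b is float; c is float; result = 'float'

'float'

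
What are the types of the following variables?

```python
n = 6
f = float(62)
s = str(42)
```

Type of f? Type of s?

f is assigned the result of calling float(), which returns a float; s is assigned the result of calling str(), which returns a str

float, str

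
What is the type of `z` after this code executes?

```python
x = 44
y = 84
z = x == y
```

Equality comparison returns bool

bool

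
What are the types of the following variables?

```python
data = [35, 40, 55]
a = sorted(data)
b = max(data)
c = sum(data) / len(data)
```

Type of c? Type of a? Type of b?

int / int = float; sorted() returns list; max of ints returns int

float, list, int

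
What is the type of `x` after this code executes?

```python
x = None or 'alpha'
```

'or' with None returns the other truthy value (str)

str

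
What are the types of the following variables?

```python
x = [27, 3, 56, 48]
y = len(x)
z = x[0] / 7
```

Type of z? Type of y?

int / int = float; len() returns int

float, int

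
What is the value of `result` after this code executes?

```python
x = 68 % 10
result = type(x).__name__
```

x is int; result = 'int'

'int'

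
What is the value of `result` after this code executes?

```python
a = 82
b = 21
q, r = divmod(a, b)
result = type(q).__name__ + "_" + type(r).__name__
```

a is int; b is int; q is int; r is int; result = 'int_int'

'int_int'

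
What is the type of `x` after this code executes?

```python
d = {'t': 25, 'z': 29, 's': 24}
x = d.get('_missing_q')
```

dict.get() returns None when key not found

NoneType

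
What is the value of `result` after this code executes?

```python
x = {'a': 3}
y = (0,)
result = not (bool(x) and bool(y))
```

x = {'a': 3}; y = (0,); result = False

False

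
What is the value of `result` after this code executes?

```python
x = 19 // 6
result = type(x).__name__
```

x is int; result = 'int'

'int'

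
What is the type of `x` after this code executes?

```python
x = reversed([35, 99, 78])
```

reversed() on a list returns list_reverseiterator

list_reverseiterator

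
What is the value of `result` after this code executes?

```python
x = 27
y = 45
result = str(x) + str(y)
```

x = 27; y = 45; result = '2745'

'2745'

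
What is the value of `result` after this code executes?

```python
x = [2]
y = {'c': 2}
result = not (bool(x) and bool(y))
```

x = [2]; y = {'c': 2}; result = False

False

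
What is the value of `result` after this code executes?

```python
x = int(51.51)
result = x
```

x = 51; result = 51

51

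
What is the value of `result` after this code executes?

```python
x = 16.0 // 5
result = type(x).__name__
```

x is float; result = 'float'

'float'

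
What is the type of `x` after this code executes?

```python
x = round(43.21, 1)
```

round() with decimal places returns float

float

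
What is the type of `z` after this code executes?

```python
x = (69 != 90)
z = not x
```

'not' returns bool

bool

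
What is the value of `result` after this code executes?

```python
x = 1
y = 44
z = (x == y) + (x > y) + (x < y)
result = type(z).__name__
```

x is int; y is int; z is int; result = 'int'

'int'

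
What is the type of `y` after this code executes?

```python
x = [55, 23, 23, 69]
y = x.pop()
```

list.pop() returns the popped element

int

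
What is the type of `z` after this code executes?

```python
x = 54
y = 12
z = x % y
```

int % int = int

int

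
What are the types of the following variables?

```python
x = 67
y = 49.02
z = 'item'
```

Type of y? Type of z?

y is assigned a number with a decimal point, so it is a float; z is assigned a quoted string literal, so it is a str

float, str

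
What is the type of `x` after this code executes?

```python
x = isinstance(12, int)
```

isinstance() returns bool

bool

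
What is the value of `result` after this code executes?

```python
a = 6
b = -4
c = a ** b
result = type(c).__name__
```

a is int; b is int; c is float; result = 'float'

'float'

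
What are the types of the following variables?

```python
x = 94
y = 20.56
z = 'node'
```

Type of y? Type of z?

y is assigned a number with a decimal point, so it is a float; z is assigned a quoted string literal, so it is a str

float, str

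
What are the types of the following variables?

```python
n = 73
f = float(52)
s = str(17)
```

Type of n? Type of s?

n is assigned a bare integer (no decimal point), so it is an int; s is assigned the result of calling str(), which returns a str

int, str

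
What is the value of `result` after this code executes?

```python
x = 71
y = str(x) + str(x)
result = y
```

x = 71; y = '7171'; result = '7171'

'7171'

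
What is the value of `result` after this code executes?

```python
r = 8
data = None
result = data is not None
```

r = 8; data = None; result = False

False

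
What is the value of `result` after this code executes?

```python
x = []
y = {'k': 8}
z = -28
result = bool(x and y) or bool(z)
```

x = []; y = {'k': 8}; z = -28; result = True

True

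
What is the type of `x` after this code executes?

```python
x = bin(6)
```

bin() returns str representation

str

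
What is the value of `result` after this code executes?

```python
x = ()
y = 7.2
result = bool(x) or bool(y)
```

x = (); y = 7.2; result = True

True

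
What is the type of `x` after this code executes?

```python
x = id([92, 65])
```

id() returns int

int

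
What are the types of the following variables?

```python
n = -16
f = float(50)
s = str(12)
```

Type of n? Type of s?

n is assigned a bare integer (no decimal point), so it is an int; s is assigned the result of calling str(), which returns a str

int, str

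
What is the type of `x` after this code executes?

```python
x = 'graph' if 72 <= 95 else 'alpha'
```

Both branches of conditional are str

str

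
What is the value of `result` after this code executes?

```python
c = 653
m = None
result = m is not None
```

c = 653; m = None; result = False

False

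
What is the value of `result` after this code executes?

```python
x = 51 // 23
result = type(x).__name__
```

x is int; result = 'int'

'int'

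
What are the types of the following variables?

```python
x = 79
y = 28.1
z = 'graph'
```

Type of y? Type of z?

y is assigned a number with a decimal point, so it is a float; z is assigned a quoted string literal, so it is a str

float, str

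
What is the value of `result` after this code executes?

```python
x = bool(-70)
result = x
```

x = True; result = True

True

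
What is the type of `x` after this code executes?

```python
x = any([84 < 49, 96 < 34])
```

any() returns bool

bool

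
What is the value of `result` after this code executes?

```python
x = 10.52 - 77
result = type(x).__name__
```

x is float; result = 'float'

'float'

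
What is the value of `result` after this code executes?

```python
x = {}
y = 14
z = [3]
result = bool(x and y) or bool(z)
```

x = {}; y = 14; z = [3]; result = True

True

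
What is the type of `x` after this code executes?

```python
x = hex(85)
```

hex() returns str representation

str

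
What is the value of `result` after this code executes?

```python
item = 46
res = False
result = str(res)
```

item = 46; res = False; result = 'False'

'False'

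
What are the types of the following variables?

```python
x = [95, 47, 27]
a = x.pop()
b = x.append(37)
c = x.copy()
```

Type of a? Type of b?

pop() returns element; append() returns None

int, NoneType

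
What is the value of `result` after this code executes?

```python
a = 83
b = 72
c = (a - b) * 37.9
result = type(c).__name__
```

a is int; b is int; c is float; result = 'float'

'float'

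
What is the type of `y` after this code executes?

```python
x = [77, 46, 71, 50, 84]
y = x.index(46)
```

list.index() returns int

int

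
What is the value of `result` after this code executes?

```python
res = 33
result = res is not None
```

res = 33; result = True

True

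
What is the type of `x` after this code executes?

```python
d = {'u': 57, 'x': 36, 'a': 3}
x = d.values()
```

.values() returns dict_values view

dict_values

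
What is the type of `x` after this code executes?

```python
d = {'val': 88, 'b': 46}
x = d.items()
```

dict.items() returns dict_items view

dict_items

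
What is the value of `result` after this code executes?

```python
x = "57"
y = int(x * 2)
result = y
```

x = '57'; y = 5757; result = 5757

5757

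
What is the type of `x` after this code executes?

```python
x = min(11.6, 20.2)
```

min() of floats returns float

float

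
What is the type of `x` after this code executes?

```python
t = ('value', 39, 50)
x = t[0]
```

Index 0 of tuple is a str literal

str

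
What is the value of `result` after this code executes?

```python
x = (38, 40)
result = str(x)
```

x = (38, 40); result = '(38, 40)'

'(38, 40)'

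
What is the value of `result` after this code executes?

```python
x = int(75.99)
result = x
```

x = 75; result = 75

75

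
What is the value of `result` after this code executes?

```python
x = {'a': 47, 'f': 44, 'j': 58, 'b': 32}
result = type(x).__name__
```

x is dict; result = 'dict'

'dict'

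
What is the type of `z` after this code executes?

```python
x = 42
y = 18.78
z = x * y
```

int * float = float

float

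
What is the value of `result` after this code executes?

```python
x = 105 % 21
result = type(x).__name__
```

x is int; result = 'int'

'int'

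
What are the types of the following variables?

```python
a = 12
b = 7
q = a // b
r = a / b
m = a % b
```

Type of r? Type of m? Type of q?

/ returns float; % of ints returns int; // returns int

float, int, int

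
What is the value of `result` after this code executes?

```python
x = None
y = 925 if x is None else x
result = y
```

x = None; y = 925; result = 925

925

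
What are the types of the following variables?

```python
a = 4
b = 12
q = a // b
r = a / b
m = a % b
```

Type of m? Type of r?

% of ints returns int; / returns float

int, float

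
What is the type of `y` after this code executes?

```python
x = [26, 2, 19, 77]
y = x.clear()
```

list.clear() returns None

NoneType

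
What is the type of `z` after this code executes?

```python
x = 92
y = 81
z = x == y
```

Equality comparison returns bool

bool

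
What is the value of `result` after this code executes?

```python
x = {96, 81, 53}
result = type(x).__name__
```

x is set; result = 'set'

'set'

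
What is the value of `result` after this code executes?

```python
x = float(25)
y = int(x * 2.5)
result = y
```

x = 25.0; y = 62; result = 62

62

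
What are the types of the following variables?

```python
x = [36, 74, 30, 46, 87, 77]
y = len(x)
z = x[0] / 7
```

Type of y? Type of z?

len() returns int; int / int = float

int, float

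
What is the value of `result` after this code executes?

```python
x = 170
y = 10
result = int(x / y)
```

x = 170; y = 10; result = 17

17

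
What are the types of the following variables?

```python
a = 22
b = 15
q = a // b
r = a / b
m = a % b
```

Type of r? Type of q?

/ returns float; // returns int

float, int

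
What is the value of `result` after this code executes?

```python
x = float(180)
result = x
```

x = 180.0; result = 180.0

180.0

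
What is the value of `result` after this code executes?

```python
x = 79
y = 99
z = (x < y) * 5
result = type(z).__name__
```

x is int; y is int; z is int; result = 'int'

'int'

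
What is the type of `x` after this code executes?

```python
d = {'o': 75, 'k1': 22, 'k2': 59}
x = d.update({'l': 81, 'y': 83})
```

dict.update() returns None

NoneType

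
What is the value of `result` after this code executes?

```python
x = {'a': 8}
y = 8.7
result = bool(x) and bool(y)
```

x = {'a': 8}; y = 8.7; result = True

True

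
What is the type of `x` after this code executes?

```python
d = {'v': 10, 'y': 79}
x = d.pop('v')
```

dict.pop() returns the value

int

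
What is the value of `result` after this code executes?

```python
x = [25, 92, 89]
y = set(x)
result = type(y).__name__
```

x is list; y is set; result = 'set'

'set'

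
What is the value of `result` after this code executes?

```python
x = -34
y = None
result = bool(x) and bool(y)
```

x = -34; y = None; result = False

False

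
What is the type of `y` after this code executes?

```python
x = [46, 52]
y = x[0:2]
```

Slicing a list returns a list

list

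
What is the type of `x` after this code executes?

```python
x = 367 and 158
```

'and' with truthy values returns last operand (int)

int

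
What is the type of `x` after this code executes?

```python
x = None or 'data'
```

'or' with None returns the other truthy value (str)

str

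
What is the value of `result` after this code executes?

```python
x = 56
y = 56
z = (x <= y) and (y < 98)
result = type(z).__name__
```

x is int; y is int; z is bool; result = 'bool'

'bool'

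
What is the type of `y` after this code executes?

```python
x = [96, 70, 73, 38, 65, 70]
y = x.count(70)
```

list.count() returns int

int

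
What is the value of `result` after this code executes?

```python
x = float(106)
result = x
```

x = 106.0; result = 106.0

106.0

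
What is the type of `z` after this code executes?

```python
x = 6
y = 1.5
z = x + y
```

int + float = float

float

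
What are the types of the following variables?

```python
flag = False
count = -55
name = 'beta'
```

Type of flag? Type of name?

flag is assigned the constant False, which has type bool; name is assigned a quoted string literal, so it is a str

bool, str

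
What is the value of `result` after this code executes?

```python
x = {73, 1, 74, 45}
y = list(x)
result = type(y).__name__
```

x is set; y is list; result = 'list'

'list'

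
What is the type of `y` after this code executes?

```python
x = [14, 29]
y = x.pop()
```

list.pop() returns the popped element

int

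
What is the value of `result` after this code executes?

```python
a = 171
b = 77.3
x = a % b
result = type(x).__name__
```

a is int; b is float; x is float; result = 'float'

'float'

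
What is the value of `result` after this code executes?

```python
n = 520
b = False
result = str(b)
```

n = 520; b = False; result = 'False'

'False'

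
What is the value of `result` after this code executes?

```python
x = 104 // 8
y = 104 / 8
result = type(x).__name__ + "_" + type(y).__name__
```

x is int; y is float; result = 'int_float'

'int_float'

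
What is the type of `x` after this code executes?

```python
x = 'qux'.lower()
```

str.lower() returns str

str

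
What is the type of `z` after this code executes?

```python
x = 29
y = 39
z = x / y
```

int / int = float

float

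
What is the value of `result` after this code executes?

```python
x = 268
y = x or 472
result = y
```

x = 268; y = 268; result = 268

268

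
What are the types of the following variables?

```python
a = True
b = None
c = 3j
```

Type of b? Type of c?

b is assigned None, whose type is NoneType; c is assigned 3j, an imaginary literal (j suffix), which has type complex

NoneType, complex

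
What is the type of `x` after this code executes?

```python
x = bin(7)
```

bin() returns str representation

str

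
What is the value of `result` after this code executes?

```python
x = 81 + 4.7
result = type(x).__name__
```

x is float; result = 'float'

'float'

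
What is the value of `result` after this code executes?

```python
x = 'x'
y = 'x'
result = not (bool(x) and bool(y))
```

x = 'x'; y = 'x'; result = False

False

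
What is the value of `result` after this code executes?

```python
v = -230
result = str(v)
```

v = -230; result = '-230'

'-230'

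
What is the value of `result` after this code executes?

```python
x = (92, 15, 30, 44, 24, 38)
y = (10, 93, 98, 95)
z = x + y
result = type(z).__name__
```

x is tuple; y is tuple; z is tuple; result = 'tuple'

'tuple'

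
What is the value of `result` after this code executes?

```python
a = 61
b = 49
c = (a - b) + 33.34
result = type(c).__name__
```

a is int; b is int; c is float; result = 'float'

'float'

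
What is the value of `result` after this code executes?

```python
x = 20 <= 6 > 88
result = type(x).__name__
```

x is bool; result = 'bool'

'bool'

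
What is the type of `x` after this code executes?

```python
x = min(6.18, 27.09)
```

min() of floats returns float

float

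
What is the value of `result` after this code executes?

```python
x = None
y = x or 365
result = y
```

x = None; y = 365; result = 365

365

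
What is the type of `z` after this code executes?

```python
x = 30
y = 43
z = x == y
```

Equality comparison returns bool

bool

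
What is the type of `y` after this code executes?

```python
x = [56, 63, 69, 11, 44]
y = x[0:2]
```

Slicing a list returns a list

list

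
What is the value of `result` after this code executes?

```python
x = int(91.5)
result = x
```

x = 91; result = 91

91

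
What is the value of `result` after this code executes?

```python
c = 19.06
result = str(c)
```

c = 19.06; result = '19.06'

'19.06'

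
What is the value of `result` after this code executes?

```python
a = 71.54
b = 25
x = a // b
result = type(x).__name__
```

a is float; b is int; x is float; result = 'float'

'float'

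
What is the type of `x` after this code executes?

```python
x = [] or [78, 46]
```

'or' returns first truthy value (list)

list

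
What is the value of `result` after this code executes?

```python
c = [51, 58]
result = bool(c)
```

c = [51, 58]; result = True

True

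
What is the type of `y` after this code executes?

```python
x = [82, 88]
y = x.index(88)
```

list.index() returns int

int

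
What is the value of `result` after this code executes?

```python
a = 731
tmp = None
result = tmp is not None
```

a = 731; tmp = None; result = False

False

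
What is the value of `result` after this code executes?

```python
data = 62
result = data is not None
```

data = 62; result = True

True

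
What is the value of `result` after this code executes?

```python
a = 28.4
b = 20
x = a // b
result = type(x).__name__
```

a is float; b is int; x is float; result = 'float'

'float'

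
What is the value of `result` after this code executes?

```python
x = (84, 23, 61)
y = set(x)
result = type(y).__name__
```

x is tuple; y is set; result = 'set'

'set'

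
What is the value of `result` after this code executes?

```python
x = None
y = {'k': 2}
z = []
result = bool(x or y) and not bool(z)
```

x = None; y = {'k': 2}; z = []; result = True

True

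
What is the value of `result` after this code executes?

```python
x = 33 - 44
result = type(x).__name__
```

x is int; result = 'int'

'int'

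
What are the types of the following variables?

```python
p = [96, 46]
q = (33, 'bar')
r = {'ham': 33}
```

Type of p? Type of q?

p is assigned a list literal (square brackets); q is assigned a tuple (parenthesized, comma-separated values)

list, tuple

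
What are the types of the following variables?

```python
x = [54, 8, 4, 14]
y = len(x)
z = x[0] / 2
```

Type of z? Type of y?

int / int = float; len() returns int

float, int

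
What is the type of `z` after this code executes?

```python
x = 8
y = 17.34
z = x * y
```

int * float = float

float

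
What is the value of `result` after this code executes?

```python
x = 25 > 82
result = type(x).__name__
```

x is bool; result = 'bool'

'bool'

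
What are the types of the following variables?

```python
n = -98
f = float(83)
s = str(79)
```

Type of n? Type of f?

n is assigned a bare integer (no decimal point), so it is an int; f is assigned the result of calling float(), which returns a float

int, float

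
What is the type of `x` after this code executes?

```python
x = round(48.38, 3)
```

round() with decimal places returns float

float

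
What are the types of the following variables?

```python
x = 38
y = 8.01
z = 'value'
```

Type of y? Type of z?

y is assigned a number with a decimal point, so it is a float; z is assigned a quoted string literal, so it is a str

float, str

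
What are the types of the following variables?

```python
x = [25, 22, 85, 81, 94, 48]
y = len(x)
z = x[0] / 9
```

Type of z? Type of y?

int / int = float; len() returns int

float, int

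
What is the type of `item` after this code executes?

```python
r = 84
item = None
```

None has type NoneType

NoneType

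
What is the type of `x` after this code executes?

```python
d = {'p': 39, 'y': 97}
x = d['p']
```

Accessing dict[str, int] with str key returns int

int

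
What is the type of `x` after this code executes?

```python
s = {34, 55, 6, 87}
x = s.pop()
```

Popping from set[int] returns int

int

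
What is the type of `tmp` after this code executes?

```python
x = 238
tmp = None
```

None has type NoneType

NoneType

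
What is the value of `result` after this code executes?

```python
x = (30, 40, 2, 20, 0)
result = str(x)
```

x = (30, 40, 2, 20, 0); result = '(30, 40, 2, 20, 0)'

'(30, 40, 2, 20, 0)'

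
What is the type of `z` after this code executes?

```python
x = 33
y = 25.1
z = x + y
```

int + float = float

float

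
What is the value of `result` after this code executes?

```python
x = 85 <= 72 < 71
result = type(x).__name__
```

x is bool; result = 'bool'

'bool'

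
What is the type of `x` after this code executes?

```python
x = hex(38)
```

hex() returns str representation

str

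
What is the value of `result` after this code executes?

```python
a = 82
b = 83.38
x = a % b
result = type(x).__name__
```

a is int; b is float; x is float; result = 'float'

'float'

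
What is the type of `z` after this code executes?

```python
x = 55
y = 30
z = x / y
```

int / int = float

float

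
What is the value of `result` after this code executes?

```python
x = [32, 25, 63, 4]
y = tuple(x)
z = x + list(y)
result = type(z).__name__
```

x is list; y is tuple; z is list; result = 'list'

'list'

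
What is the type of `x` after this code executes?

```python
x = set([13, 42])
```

set() constructor returns set

set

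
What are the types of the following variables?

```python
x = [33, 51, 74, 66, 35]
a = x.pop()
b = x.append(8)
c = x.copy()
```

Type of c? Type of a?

copy() returns list; pop() returns element

list, int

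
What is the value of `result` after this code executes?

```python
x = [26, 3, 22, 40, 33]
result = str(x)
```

x = [26, 3, 22, 40, 33]; result = '[26, 3, 22, 40, 33]'

'[26, 3, 22, 40, 33]'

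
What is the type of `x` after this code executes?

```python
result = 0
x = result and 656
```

'and' returns first falsy value (0 is int)

int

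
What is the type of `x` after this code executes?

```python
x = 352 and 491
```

'and' with truthy values returns last operand (int)

int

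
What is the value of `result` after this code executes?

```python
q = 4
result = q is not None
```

q = 4; result = True

True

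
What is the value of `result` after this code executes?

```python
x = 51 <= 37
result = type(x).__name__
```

x is bool; result = 'bool'

'bool'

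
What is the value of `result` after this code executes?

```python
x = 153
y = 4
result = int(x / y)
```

x = 153; y = 4; result = 38

38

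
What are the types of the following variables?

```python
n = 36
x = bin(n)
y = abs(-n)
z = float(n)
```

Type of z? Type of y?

float() returns float; abs() of int returns int

float, int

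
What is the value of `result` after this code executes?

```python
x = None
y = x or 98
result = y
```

x = None; y = 98; result = 98

98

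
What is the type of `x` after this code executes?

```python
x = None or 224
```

'or' with None returns the other truthy value

int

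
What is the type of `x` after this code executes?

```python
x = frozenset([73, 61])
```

frozenset() returns frozenset

frozenset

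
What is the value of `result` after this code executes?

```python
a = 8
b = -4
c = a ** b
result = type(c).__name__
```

a is int; b is int; c is float; result = 'float'

'float'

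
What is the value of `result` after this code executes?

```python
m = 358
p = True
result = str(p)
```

m = 358; p = True; result = 'True'

'True'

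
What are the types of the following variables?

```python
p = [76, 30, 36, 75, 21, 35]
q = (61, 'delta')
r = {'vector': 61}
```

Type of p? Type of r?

p is assigned a list literal (square brackets); r is assigned a dict literal ({key: value})

list, dict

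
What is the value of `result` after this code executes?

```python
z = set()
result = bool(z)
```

z = set(); result = False

False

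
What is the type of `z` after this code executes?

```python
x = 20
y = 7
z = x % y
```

int % int = int

int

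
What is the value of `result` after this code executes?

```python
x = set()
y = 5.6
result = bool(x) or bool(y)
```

x = set(); y = 5.6; result = True

True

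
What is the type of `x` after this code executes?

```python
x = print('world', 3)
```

print() returns None

NoneType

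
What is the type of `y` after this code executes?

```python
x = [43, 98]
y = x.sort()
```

list.sort() returns None (mutates in place)

NoneType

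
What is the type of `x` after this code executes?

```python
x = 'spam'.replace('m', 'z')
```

str.replace() returns str

str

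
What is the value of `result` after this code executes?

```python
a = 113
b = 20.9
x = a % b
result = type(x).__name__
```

a is int; b is float; x is float; result = 'float'

'float'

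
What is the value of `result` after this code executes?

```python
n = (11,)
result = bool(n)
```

n = (11,); result = True

True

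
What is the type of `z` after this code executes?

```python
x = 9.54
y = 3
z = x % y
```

float % int = float

float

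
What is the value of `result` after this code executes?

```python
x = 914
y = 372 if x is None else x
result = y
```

x = 914; y = 914; result = 914

914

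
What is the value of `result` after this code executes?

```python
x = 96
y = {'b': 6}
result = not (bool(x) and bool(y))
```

x = 96; y = {'b': 6}; result = False

False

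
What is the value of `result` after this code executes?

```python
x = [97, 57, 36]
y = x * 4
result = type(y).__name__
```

x is list; y is list; result = 'list'

'list'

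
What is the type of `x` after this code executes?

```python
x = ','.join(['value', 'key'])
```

str.join() returns str

str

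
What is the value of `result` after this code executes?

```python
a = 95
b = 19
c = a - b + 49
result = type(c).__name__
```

a is int; b is int; c is int; result = 'int'

'int'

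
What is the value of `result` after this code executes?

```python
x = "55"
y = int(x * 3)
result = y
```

x = '55'; y = 555555; result = 555555

555555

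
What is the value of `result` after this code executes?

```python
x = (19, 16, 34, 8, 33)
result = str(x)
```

x = (19, 16, 34, 8, 33); result = '(19, 16, 34, 8, 33)'

'(19, 16, 34, 8, 33)'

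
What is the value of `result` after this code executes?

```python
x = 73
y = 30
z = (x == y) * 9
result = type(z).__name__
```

x is int; y is int; z is int; result = 'int'

'int'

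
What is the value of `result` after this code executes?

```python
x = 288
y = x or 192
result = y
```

x = 288; y = 288; result = 288

288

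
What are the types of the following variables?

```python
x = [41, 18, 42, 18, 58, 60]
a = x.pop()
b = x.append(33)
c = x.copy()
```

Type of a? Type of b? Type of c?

pop() returns element; append() returns None; copy() returns list

int, NoneType, list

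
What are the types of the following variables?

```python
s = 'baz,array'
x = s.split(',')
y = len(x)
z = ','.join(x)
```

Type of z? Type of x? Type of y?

str.join() returns str; str.split() returns list; len() returns int

str, list, int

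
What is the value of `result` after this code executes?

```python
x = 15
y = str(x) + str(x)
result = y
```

x = 15; y = '1515'; result = '1515'

'1515'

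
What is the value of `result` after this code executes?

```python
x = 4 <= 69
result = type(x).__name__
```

x is bool; result = 'bool'

'bool'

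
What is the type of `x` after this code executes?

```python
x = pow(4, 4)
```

pow(int, int) returns int

int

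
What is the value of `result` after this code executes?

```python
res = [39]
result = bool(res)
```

res = [39]; result = True

True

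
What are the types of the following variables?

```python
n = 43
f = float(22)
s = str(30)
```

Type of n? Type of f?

n is assigned a bare integer (no decimal point), so it is an int; f is assigned the result of calling float(), which returns a float

int, float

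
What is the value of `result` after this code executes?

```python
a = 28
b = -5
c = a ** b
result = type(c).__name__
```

a is int; b is int; c is float; result = 'float'

'float'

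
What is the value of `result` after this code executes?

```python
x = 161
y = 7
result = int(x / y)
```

x = 161; y = 7; result = 23

23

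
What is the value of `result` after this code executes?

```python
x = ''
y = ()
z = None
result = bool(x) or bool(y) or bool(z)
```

x = ''; y = (); z = None; result = False

False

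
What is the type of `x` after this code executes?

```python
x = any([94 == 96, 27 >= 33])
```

any() returns bool

bool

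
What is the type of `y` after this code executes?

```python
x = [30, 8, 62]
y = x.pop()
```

list.pop() returns the popped element

int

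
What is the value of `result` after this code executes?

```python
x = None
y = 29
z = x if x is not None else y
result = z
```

x = None; y = 29; z = 29; result = 29

29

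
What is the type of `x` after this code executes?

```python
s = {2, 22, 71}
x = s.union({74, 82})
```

set.union() returns a new set

set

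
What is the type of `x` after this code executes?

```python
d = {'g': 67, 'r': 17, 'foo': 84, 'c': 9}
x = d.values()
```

.values() returns dict_values view

dict_values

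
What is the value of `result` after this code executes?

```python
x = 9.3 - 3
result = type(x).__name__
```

x is float; result = 'float'

'float'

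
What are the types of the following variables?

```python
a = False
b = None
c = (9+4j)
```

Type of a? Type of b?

a is assigned the constant False, which has type bool; b is assigned None, whose type is NoneType

bool, NoneType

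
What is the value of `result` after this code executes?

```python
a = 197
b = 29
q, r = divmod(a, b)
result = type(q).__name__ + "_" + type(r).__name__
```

a is int; b is int; q is int; r is int; result = 'int_int'

'int_int'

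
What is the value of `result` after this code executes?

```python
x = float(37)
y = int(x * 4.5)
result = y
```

x = 37.0; y = 166; result = 166

166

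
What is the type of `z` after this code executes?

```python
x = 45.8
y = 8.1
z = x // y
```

float // float = float

float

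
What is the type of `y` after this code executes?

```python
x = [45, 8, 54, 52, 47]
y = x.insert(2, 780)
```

list.insert() returns None

NoneType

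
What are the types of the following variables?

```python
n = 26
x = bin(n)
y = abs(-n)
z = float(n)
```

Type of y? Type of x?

abs() of int returns int; bin() returns str

int, str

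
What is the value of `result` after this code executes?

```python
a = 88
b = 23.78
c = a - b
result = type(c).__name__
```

a is int; b is float; c is float; result = 'float'

'float'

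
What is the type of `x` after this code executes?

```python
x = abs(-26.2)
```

abs() of float returns float

float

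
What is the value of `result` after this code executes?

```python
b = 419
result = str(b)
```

b = 419; result = '419'

'419'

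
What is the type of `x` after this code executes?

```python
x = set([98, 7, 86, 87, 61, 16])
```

set() constructor returns set

set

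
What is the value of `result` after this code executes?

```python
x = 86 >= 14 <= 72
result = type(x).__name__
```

x is bool; result = 'bool'

'bool'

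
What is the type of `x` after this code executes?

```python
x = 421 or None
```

'or' returns first truthy value

int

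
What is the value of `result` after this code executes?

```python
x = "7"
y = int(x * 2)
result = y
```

x = '7'; y = 77; result = 77

77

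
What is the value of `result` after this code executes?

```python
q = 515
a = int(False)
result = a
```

q = 515; a = 0; result = 0

0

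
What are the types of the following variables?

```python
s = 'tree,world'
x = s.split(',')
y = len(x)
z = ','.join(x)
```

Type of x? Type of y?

str.split() returns list; len() returns int

list, int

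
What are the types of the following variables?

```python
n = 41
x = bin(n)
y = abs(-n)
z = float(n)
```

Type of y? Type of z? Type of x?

abs() of int returns int; float() returns float; bin() returns str

int, float, str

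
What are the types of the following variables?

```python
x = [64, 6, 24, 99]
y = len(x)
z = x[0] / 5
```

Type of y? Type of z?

len() returns int; int / int = float

int, float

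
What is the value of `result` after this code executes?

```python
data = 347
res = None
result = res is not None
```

data = 347; res = None; result = False

False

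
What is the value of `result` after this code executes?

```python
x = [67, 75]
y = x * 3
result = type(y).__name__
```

x is list; y is list; result = 'list'

'list'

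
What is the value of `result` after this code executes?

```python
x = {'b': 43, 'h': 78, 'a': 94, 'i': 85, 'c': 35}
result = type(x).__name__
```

x is dict; result = 'dict'

'dict'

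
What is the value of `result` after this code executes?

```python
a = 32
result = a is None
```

a = 32; result = False

False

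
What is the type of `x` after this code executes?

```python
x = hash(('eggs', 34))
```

hash() returns int

int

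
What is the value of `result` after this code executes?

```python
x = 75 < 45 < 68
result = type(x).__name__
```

x is bool; result = 'bool'

'bool'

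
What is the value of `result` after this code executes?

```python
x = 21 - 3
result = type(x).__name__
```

x is int; result = 'int'

'int'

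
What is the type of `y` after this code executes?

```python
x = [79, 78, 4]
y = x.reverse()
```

list.reverse() returns None

NoneType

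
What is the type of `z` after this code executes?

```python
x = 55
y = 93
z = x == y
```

Equality comparison returns bool

bool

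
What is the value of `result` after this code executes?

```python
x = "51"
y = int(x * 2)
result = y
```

x = '51'; y = 5151; result = 5151

5151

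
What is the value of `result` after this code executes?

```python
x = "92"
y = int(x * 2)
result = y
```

x = '92'; y = 9292; result = 9292

9292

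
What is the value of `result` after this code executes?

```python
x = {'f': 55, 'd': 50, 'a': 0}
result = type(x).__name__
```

x is dict; result = 'dict'

'dict'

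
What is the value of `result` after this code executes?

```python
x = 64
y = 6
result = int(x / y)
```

x = 64; y = 6; result = 10

10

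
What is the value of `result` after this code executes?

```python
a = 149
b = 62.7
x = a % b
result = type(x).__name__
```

a is int; b is float; x is float; result = 'float'

'float'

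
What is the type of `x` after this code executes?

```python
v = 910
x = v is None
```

'is' comparison returns bool

bool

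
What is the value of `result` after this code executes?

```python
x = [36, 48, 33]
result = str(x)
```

x = [36, 48, 33]; result = '[36, 48, 33]'

'[36, 48, 33]'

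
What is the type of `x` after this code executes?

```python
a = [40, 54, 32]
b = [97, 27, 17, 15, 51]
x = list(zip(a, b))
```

list(zip()) returns a list of tuples

list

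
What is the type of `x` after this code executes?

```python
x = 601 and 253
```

'and' with truthy values returns last operand (int)

int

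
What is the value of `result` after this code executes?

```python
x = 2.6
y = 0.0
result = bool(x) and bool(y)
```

x = 2.6; y = 0.0; result = False

False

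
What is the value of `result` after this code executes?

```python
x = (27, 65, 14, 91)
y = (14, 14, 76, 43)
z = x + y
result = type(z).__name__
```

x is tuple; y is tuple; z is tuple; result = 'tuple'

'tuple'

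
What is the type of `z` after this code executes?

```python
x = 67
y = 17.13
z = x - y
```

int - float = float

float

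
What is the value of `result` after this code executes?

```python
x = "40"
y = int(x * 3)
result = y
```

x = '40'; y = 404040; result = 404040

404040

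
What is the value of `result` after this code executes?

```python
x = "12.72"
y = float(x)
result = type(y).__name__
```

x is str; y is float; result = 'float'

'float'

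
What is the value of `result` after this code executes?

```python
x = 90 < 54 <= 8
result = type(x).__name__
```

x is bool; result = 'bool'

'bool'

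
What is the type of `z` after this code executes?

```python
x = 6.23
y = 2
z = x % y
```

float % int = float

float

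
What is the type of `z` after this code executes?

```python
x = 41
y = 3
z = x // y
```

int // int = int

int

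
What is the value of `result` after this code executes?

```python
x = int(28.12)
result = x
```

x = 28; result = 28

28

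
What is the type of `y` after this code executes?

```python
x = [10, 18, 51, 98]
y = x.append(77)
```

list.append() returns None (mutates in place)

NoneType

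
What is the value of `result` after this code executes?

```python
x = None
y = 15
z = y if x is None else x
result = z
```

x = None; y = 15; z = 15; result = 15

15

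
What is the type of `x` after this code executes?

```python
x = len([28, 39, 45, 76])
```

len() always returns int

int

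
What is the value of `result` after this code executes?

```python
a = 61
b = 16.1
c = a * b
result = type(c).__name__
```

a is int; b is float; c is float; result = 'float'

'float'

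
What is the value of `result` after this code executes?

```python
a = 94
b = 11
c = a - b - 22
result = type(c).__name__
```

a is int; b is int; c is int; result = 'int'

'int'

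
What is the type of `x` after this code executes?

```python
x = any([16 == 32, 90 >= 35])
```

any() returns bool

bool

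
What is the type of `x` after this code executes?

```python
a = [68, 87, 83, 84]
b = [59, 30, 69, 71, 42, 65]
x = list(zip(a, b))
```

list(zip()) returns a list of tuples

list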